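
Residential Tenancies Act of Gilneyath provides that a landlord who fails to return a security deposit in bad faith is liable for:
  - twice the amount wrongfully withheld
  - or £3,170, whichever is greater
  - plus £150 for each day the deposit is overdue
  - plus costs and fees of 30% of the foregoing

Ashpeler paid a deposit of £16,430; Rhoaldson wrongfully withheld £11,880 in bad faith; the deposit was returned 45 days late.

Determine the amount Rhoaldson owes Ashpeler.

Doubled: 2 × £11,880 = £23,760
Minimum £3,170: £23,760 meets the minimum, no increase.
Late-return penalty: 45 × £150 = £6,750
Damages plus late penalty: £23,760 + £6,750 = £30,510
Costs and fees: 30% of £30,510 = £9,153
Total recovery: £30,510 + £9,153 = £39,663

£39,663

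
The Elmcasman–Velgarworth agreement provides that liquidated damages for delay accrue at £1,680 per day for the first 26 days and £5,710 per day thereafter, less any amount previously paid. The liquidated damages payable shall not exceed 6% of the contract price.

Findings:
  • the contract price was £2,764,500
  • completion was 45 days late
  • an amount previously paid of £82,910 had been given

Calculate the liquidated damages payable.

£69,260

First 26 days: 26 × £1,680 = £43,680
Remaining days: (45 − 26) × £5,710 = £108,490
Accrued per-day damages: £43,680 + £108,490 = £152,170
Less amount previously paid: £152,170 − £82,910 = £69,260
Cap: 6% of £2,764,500 = £165,870
Cap at £165,870: £69,260 is within the cap, no reduction.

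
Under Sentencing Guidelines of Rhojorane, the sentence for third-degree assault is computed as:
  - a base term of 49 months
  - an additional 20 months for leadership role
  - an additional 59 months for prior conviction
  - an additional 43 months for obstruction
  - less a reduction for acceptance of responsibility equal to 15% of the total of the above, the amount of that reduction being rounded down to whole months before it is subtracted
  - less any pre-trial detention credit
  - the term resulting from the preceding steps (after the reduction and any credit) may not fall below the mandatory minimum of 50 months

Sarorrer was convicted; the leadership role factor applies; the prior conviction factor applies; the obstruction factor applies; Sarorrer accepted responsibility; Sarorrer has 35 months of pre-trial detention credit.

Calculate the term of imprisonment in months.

111 months

Leadership role enhancement: +20 months
Prior conviction enhancement: +59 months
Obstruction enhancement: +43 months
Adjusted term: 49 months + 20 months + 59 months + 43 months = 171 months
Acceptance of responsibility reduction: 15% of 171 months = 25 months (rounded down)
After reduction: 171 − 25 = 146 months
Less pre-trial detention credit: 146 months − 35 months = 111 months
Minimum 50 months: 111 months meets the minimum, no increase.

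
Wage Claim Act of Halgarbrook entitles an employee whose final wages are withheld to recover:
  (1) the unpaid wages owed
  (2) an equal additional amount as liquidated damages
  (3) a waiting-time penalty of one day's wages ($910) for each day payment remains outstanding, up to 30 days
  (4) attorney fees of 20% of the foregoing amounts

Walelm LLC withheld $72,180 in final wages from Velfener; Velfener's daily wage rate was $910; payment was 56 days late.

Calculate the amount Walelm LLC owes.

Liquidated damages (equal amount): $72,180
Penalty days: min(56, 30) = 30
Waiting-time penalty: 30 × $910 = $27,300
Subtotal: $72,180 + $72,180 + $27,300 = $171,660
Attorney fees: 20% of $171,660 = $34,332
Total award: $171,660 + $34,332 = $205,992

Total award: $205,992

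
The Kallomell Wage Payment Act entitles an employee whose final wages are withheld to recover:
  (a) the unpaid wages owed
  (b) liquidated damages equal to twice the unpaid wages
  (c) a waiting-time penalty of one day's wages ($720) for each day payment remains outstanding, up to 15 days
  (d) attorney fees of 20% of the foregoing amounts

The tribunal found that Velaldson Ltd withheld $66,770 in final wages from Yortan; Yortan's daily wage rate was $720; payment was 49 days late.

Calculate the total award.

Doubled: 2 × $66,770 = $133,540
Penalty days: min(49, 15) = 15
Waiting-time penalty: 15 × $720 = $10,800
Subtotal: $66,770 + $133,540 + $10,800 = $211,110
Attorney fees: 20% of $211,110 = $42,222
Total award: $211,110 + $42,222 = $253,332

$253,332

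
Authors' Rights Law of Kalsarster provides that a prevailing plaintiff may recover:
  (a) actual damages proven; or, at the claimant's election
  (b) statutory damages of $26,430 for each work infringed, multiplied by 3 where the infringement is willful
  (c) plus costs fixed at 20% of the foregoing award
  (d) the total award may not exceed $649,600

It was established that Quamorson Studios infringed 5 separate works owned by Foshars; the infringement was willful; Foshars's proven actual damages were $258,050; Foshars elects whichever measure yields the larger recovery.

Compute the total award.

$475,740

Statutory damages: 5 × $26,430 = $132,150
Trebled: 3 × $132,150 = $396,450
Greater of actual damages ($258,050) or enhanced statutory damages ($396,450): $396,450
Costs: 20% of $396,450 = $79,290
Award plus costs: $396,450 + $79,290 = $475,740
Cap at $649,600: $475,740 is within the cap, no reduction.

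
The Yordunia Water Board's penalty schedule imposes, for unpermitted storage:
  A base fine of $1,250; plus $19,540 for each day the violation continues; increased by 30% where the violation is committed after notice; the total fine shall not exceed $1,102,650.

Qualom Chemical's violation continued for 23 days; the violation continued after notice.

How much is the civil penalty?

Per-day component: 23 × $19,540 = $449,420
Base plus per-day: $1,250 + $449,420 = $450,670
Enhancement: 30% of $450,670 = $135,201
Enhanced fine: $450,670 + $135,201 = $585,871
Cap at $1,102,650: $585,871 is within the cap, no reduction.

$585,871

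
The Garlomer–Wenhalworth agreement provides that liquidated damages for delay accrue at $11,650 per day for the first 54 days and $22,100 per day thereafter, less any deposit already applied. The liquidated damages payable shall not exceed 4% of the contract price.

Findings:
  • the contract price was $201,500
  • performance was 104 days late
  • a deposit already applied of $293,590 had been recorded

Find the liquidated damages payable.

First 54 days: 54 × $11,650 = $629,100
Remaining days: (104 − 54) × $22,100 = $1,105,000
Accrued per-day damages: $629,100 + $1,105,000 = $1,734,100
Less deposit already applied: $1,734,100 − $293,590 = $1,440,510
Cap: 4% of $201,500 = $8,060
Cap at $8,060: $1,440,510 exceeds the cap → $8,060

$8,060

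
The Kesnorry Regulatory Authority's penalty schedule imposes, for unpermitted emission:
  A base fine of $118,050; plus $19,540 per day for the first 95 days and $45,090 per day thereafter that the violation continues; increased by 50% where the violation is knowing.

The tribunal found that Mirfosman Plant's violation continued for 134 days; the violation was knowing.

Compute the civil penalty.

$5,599,290

First 95 days: 95 × $19,540 = $1,856,300
Remaining days: (134 − 95) × $45,090 = $1,758,510
Per-day component: $1,856,300 + $1,758,510 = $3,614,810
Base plus per-day: $118,050 + $3,614,810 = $3,732,860
Enhancement: 50% of $3,732,860 = $1,866,430
Enhanced fine: $3,732,860 + $1,866,430 = $5,599,290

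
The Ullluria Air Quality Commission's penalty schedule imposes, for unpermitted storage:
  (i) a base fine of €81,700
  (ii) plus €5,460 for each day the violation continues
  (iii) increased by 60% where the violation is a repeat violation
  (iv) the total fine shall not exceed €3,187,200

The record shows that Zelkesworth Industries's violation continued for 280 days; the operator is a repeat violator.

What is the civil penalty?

Per-day component: 280 × €5,460 = €1,528,800
Base plus per-day: €81,700 + €1,528,800 = €1,610,500
Enhancement: 60% of €1,610,500 = €966,300
Enhanced fine: €1,610,500 + €966,300 = €2,576,800
Cap at €3,187,200: €2,576,800 is within the cap, no reduction.

€2,576,800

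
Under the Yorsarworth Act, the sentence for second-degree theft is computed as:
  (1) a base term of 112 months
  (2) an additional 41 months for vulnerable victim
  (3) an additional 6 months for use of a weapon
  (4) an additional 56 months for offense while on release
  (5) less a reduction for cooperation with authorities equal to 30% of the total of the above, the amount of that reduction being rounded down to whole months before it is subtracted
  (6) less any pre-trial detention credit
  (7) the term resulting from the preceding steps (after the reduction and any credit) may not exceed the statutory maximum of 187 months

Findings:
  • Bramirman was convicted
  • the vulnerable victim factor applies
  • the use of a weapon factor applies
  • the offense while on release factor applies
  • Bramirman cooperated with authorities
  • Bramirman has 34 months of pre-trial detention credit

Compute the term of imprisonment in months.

117 months

Vulnerable victim enhancement: +41 months
Use of a weapon enhancement: +6 months
Offense while on release enhancement: +56 months
Adjusted term: 112 months + 41 months + 6 months + 56 months = 215 months
Cooperation with authorities reduction: 30% of 215 months = 64 months (rounded down)
After reduction: 215 − 64 = 151 months
Less pre-trial detention credit: 151 months − 34 months = 117 months
Cap at 187 months: 117 months is within the cap, no reduction.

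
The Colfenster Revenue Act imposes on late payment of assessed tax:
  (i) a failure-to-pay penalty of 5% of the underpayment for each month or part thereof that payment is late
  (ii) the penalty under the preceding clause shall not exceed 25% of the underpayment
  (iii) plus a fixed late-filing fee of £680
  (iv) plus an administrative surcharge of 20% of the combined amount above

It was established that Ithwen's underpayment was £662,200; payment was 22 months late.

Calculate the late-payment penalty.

Accrued rate: 5% × 22 = 110%, capped at 25% → 25%
Failure-to-pay penalty: 25% of £662,200 = £165,550
Penalty before surcharge: £165,550 + £680 = £166,230
Administrative surcharge: 20% of £166,230 = £33,246
Total penalty: £166,230 + £33,246 = £199,476

£199,476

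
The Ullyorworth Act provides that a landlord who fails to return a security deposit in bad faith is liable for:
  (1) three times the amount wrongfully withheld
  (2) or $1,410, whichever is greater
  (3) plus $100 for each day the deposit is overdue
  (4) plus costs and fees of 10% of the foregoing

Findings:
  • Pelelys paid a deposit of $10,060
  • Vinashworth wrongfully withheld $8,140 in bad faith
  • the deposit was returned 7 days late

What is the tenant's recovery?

Trebled: 3 × $8,140 = $24,420
Minimum $1,410: $24,420 meets the minimum, no increase.
Late-return penalty: 7 × $100 = $700
Damages plus late penalty: $24,420 + $700 = $25,120
Costs and fees: 10% of $25,120 = $2,512
Total recovery: $25,120 + $2,512 = $27,632

Recovery: $27,632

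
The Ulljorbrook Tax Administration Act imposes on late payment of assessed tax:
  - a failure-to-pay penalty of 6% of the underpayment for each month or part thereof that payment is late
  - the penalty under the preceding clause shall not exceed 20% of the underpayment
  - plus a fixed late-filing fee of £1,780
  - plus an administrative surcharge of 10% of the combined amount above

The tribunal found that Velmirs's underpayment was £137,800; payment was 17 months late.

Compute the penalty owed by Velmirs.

Accrued rate: 6% × 17 = 102%, capped at 20% → 20%
Failure-to-pay penalty: 20% of £137,800 = £27,560
Penalty before surcharge: £27,560 + £1,780 = £29,340
Administrative surcharge: 10% of £29,340 = £2,934
Total penalty: £29,340 + £2,934 = £32,274

£32,274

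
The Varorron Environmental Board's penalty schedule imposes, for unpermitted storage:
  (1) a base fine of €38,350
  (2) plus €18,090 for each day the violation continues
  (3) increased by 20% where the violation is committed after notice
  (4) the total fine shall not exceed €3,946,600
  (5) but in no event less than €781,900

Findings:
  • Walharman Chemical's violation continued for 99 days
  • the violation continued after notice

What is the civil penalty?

€2,195,112

Per-day component: 99 × €18,090 = €1,790,910
Base plus per-day: €38,350 + €1,790,910 = €1,829,260
Enhancement: 20% of €1,829,260 = €365,852
Enhanced fine: €1,829,260 + €365,852 = €2,195,112
Cap at €3,946,600: €2,195,112 is within the cap, no reduction.
Minimum €781,900: €2,195,112 meets the minimum, no increase.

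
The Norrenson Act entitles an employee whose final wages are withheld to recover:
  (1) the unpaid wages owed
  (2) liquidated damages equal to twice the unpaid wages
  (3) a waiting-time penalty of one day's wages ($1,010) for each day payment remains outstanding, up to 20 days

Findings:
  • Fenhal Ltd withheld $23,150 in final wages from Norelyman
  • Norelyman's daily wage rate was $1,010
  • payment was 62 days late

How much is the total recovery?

Doubled: 2 × $23,150 = $46,300
Penalty days: min(62, 20) = 20
Waiting-time penalty: 20 × $1,010 = $20,200
Total award: $23,150 + $46,300 + $20,200 = $89,650

$89,650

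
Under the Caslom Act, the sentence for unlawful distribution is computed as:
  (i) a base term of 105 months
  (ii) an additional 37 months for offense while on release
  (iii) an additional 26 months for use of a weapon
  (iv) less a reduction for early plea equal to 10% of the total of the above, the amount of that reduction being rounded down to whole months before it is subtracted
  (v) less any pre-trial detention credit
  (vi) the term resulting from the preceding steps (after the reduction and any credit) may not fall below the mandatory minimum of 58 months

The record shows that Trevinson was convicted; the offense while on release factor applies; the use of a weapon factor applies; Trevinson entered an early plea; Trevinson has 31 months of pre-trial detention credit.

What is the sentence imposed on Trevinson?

121 months

Offense while on release enhancement: +37 months
Use of a weapon enhancement: +26 months
Adjusted term: 105 months + 37 months + 26 months = 168 months
Early plea reduction: 10% of 168 months = 16 months (rounded down)
After reduction: 168 − 16 = 152 months
Less pre-trial detention credit: 152 months − 31 months = 121 months
Minimum 58 months: 121 months meets the minimum, no increase.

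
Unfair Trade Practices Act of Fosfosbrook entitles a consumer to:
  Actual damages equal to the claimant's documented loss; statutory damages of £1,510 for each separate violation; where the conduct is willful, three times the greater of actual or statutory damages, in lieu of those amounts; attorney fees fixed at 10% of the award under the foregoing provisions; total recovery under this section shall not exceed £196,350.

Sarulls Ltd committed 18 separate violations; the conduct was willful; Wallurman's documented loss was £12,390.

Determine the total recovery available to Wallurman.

Statutory damages: 18 × £1,510 = £27,180
Greater of actual damages (£12,390) or statutory damages (£27,180): £27,180
Trebled: 3 × £27,180 = £81,540
Attorney fees: 10% of £81,540 = £8,154
Total before cap: £81,540 + £8,154 = £89,694
Cap at £196,350: £89,694 is within the cap, no reduction.

Total recovery: £89,694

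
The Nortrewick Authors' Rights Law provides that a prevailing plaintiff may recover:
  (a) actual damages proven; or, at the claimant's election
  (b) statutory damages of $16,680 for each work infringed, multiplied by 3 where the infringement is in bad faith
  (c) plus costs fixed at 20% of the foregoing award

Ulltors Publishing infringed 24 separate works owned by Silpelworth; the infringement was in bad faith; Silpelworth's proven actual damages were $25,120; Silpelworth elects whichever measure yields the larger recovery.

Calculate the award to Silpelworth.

Statutory damages: 24 × $16,680 = $400,320
Trebled: 3 × $400,320 = $1,200,960
Greater of actual damages ($25,120) or enhanced statutory damages ($1,200,960): $1,200,960
Costs: 20% of $1,200,960 = $240,192
Award plus costs: $1,200,960 + $240,192 = $1,441,152

Award: $1,441,152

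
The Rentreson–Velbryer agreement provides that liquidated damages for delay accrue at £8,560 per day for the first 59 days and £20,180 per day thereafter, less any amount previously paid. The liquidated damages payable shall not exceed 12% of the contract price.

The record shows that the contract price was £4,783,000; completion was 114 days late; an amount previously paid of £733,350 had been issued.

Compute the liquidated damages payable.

£573,960

First 59 days: 59 × £8,560 = £505,040
Remaining days: (114 − 59) × £20,180 = £1,109,900
Accrued per-day damages: £505,040 + £1,109,900 = £1,614,940
Less amount previously paid: £1,614,940 − £733,350 = £881,590
Cap: 12% of £4,783,000 = £573,960
Cap at £573,960: £881,590 exceeds the cap → £573,960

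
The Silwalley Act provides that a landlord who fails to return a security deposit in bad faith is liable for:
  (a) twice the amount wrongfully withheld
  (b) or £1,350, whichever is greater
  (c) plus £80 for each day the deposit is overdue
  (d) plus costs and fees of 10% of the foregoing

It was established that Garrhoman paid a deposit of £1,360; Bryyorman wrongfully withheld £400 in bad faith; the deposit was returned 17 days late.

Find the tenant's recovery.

Doubled: 2 × £400 = £800
Minimum £1,350: £800 is below the minimum → £1,350
Late-return penalty: 17 × £80 = £1,360
Damages plus late penalty: £1,350 + £1,360 = £2,710
Costs and fees: 10% of £2,710 = £271
Total recovery: £2,710 + £271 = £2,981

Recovery: £2,981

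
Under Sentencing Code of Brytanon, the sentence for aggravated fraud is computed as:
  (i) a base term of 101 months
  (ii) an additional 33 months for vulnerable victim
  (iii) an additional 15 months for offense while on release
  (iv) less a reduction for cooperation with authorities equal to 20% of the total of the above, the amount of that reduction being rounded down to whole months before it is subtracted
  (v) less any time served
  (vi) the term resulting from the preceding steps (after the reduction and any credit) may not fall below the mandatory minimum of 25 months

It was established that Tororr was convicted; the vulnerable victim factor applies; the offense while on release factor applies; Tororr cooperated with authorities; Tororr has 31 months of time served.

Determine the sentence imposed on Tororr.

89 months

Vulnerable victim enhancement: +33 months
Offense while on release enhancement: +15 months
Adjusted term: 101 months + 33 months + 15 months = 149 months
Cooperation with authorities reduction: 20% of 149 months = 29 months (rounded down)
After reduction: 149 − 29 = 120 months
Less time served: 120 months − 31 months = 89 months
Minimum 25 months: 89 months meets the minimum, no increase.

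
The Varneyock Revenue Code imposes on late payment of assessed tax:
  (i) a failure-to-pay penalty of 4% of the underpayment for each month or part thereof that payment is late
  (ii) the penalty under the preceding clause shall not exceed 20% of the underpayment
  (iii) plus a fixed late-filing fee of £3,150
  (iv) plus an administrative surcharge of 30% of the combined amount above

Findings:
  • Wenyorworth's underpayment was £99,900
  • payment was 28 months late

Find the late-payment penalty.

Accrued rate: 4% × 28 = 112%, capped at 20% → 20%
Failure-to-pay penalty: 20% of £99,900 = £19,980
Penalty before surcharge: £19,980 + £3,150 = £23,130
Administrative surcharge: 30% of £23,130 = £6,939
Total penalty: £23,130 + £6,939 = £30,069

£30,069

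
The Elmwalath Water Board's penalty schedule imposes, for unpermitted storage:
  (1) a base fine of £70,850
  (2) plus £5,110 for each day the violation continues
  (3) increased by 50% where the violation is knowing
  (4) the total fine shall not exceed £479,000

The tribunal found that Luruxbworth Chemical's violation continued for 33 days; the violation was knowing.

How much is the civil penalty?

Per-day component: 33 × £5,110 = £168,630
Base plus per-day: £70,850 + £168,630 = £239,480
Enhancement: 50% of £239,480 = £119,740
Enhanced fine: £239,480 + £119,740 = £359,220
Cap at £479,000: £359,220 is within the cap, no reduction.

Civil penalty: £359,220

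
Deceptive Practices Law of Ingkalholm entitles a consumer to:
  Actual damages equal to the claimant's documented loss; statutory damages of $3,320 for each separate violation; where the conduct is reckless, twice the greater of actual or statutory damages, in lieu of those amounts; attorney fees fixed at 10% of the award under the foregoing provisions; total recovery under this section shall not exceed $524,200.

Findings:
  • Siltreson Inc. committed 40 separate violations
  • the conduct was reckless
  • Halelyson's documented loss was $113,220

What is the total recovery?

$292,160

Statutory damages: 40 × $3,320 = $132,800
Greater of actual damages ($113,220) or statutory damages ($132,800): $132,800
Doubled: 2 × $132,800 = $265,600
Attorney fees: 10% of $265,600 = $26,560
Total before cap: $265,600 + $26,560 = $292,160
Cap at $524,200: $292,160 is within the cap, no reduction.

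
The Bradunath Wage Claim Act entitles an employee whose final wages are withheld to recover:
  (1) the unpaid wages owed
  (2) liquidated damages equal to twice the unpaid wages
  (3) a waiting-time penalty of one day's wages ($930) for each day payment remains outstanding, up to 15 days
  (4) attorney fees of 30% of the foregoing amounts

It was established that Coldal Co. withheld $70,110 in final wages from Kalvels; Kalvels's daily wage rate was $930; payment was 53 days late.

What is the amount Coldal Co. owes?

$291,564

Doubled: 2 × $70,110 = $140,220
Penalty days: min(53, 15) = 15
Waiting-time penalty: 15 × $930 = $13,950
Subtotal: $70,110 + $140,220 + $13,950 = $224,280
Attorney fees: 30% of $224,280 = $67,284
Total award: $224,280 + $67,284 = $291,564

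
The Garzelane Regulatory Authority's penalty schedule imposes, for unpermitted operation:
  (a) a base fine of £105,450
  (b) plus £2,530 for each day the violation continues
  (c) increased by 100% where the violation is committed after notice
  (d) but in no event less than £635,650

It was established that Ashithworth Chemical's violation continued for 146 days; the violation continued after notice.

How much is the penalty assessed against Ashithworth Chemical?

Per-day component: 146 × £2,530 = £369,380
Base plus per-day: £105,450 + £369,380 = £474,830
Enhancement: 100% of £474,830 = £474,830
Enhanced fine: £474,830 + £474,830 = £949,660
Minimum £635,650: £949,660 meets the minimum, no increase.

£949,660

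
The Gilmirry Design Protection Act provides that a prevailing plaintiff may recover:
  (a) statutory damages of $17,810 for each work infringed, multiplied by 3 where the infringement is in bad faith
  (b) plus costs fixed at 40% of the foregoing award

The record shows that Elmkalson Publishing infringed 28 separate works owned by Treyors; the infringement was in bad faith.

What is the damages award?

$2,094,456

Statutory damages: 28 × $17,810 = $498,680
Trebled: 3 × $498,680 = $1,496,040
Costs: 40% of $1,496,040 = $598,416
Award plus costs: $1,496,040 + $598,416 = $2,094,456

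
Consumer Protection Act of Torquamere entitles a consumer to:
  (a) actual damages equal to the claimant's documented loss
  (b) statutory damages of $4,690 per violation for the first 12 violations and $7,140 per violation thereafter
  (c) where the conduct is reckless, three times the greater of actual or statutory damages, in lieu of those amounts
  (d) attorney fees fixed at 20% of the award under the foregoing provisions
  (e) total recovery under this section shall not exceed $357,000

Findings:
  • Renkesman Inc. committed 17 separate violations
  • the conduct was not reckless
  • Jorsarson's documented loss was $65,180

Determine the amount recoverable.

$188,592

First 12 violations: 12 × $4,690 = $56,280
Remaining violations: (17 − 12) × $7,140 = $35,700
Statutory damages: $56,280 + $35,700 = $91,980
Conduct not reckless: the in-lieu enhancement does not apply.
Actual plus statutory damages: $65,180 + $91,980 = $157,160
Attorney fees: 20% of $157,160 = $31,432
Total before cap: $157,160 + $31,432 = $188,592
Cap at $357,000: $188,592 is within the cap, no reduction.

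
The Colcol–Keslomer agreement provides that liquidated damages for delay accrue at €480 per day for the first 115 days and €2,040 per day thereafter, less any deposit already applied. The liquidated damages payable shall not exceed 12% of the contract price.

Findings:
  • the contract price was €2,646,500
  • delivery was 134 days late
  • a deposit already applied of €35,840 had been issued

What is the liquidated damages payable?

Liquidated damages: €58,120

First 115 days: 115 × €480 = €55,200
Remaining days: (134 − 115) × €2,040 = €38,760
Accrued per-day damages: €55,200 + €38,760 = €93,960
Less deposit already applied: €93,960 − €35,840 = €58,120
Cap: 12% of €2,646,500 = €317,580
Cap at €317,580: €58,120 is within the cap, no reduction.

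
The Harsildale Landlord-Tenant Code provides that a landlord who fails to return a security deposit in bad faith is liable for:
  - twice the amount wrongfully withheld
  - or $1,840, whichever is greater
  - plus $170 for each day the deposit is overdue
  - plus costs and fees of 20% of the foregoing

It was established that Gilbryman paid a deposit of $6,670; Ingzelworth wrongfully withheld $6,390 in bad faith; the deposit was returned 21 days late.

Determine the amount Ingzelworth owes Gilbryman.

$19,620

Doubled: 2 × $6,390 = $12,780
Minimum $1,840: $12,780 meets the minimum, no increase.
Late-return penalty: 21 × $170 = $3,570
Damages plus late penalty: $12,780 + $3,570 = $16,350
Costs and fees: 20% of $16,350 = $3,270
Total recovery: $16,350 + $3,270 = $19,620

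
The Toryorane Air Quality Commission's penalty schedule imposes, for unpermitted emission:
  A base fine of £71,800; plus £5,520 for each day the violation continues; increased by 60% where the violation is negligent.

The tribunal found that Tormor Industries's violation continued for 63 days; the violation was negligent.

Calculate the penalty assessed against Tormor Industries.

£671,296

Per-day component: 63 × £5,520 = £347,760
Base plus per-day: £71,800 + £347,760 = £419,560
Enhancement: 60% of £419,560 = £251,736
Enhanced fine: £419,560 + £251,736 = £671,296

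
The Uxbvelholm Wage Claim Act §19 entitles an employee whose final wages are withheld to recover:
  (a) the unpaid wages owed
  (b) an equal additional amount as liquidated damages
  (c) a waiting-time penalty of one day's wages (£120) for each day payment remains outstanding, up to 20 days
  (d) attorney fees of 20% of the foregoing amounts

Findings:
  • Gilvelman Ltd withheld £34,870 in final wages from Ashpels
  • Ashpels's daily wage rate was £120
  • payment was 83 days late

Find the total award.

Liquidated damages (equal amount): £34,870
Penalty days: min(83, 20) = 20
Waiting-time penalty: 20 × £120 = £2,400
Subtotal: £34,870 + £34,870 + £2,400 = £72,140
Attorney fees: 20% of £72,140 = £14,428
Total award: £72,140 + £14,428 = £86,568

Total award: £86,568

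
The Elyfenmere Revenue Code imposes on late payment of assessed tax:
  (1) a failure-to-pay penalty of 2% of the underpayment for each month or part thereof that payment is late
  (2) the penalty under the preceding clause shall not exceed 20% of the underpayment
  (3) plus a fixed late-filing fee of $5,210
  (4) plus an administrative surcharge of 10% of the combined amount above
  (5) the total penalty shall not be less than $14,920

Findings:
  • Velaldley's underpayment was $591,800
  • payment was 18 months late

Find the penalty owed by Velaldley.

$135,927

Accrued rate: 2% × 18 = 36%, capped at 20% → 20%
Failure-to-pay penalty: 20% of $591,800 = $118,360
Penalty before surcharge: $118,360 + $5,210 = $123,570
Administrative surcharge: 10% of $123,570 = $12,357
Total penalty: $123,570 + $12,357 = $135,927
Minimum $14,920: $135,927 meets the minimum, no increase.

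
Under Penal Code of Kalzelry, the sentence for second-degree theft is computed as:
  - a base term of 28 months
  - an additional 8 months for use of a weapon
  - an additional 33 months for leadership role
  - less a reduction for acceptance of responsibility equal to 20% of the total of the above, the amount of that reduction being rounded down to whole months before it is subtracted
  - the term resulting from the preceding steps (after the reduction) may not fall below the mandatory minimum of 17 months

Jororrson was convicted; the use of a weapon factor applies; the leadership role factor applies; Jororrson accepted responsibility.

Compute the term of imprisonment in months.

Use of a weapon enhancement: +8 months
Leadership role enhancement: +33 months
Adjusted term: 28 months + 8 months + 33 months = 69 months
Acceptance of responsibility reduction: 20% of 69 months = 13 months (rounded down)
After reduction: 69 − 13 = 56 months
Minimum 17 months: 56 months meets the minimum, no increase.

56 months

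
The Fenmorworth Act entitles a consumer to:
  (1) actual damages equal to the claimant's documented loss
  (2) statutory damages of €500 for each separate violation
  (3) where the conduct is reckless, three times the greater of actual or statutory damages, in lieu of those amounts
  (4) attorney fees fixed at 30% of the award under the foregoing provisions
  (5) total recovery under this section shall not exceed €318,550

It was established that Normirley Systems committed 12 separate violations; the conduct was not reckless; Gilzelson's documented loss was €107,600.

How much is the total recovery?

€147,680

Statutory damages: 12 × €500 = €6,000
Conduct not reckless: the in-lieu enhancement does not apply.
Actual plus statutory damages: €107,600 + €6,000 = €113,600
Attorney fees: 30% of €113,600 = €34,080
Total before cap: €113,600 + €34,080 = €147,680
Cap at €318,550: €147,680 is within the cap, no reduction.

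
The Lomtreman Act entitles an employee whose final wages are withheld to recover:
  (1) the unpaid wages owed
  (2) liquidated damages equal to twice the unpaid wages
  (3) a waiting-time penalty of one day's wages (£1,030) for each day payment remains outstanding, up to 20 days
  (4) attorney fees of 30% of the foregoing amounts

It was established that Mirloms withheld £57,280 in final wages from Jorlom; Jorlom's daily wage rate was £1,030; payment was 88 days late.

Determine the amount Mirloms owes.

£250,172

Doubled: 2 × £57,280 = £114,560
Penalty days: min(88, 20) = 20
Waiting-time penalty: 20 × £1,030 = £20,600
Subtotal: £57,280 + £114,560 + £20,600 = £192,440
Attorney fees: 30% of £192,440 = £57,732
Total award: £192,440 + £57,732 = £250,172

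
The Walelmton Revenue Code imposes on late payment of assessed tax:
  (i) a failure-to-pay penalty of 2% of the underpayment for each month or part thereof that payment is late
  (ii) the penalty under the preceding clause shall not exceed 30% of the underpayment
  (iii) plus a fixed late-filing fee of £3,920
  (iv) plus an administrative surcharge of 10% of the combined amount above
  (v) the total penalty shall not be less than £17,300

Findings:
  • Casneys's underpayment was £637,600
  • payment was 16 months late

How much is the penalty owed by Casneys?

Accrued rate: 2% × 16 = 32%, capped at 30% → 30%
Failure-to-pay penalty: 30% of £637,600 = £191,280
Penalty before surcharge: £191,280 + £3,920 = £195,200
Administrative surcharge: 10% of £195,200 = £19,520
Total penalty: £195,200 + £19,520 = £214,720
Minimum £17,300: £214,720 meets the minimum, no increase.

£214,720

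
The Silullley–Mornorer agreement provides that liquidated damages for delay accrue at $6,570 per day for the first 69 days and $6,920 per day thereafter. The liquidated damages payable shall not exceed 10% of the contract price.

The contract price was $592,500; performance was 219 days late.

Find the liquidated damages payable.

First 69 days: 69 × $6,570 = $453,330
Remaining days: (219 − 69) × $6,920 = $1,038,000
Accrued per-day damages: $453,330 + $1,038,000 = $1,491,330
Cap: 10% of $592,500 = $59,250
Cap at $59,250: $1,491,330 exceeds the cap → $59,250

$59,250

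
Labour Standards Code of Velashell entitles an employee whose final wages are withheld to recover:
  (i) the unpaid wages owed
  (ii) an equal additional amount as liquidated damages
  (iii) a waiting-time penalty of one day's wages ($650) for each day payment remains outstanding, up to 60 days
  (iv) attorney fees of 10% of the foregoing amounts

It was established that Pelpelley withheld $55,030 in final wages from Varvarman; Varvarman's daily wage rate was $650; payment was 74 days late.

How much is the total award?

Total award: $163,966

Liquidated damages (equal amount): $55,030
Penalty days: min(74, 60) = 60
Waiting-time penalty: 60 × $650 = $39,000
Subtotal: $55,030 + $55,030 + $39,000 = $149,060
Attorney fees: 10% of $149,060 = $14,906
Total award: $149,060 + $14,906 = $163,966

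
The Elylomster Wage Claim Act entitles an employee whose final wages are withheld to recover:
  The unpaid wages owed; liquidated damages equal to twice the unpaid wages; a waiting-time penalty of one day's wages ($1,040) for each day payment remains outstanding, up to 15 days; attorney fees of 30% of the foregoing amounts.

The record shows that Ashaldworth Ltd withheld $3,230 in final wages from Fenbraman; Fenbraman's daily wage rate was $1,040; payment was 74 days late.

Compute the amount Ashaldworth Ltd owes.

Doubled: 2 × $3,230 = $6,460
Penalty days: min(74, 15) = 15
Waiting-time penalty: 15 × $1,040 = $15,600
Subtotal: $3,230 + $6,460 + $15,600 = $25,290
Attorney fees: 30% of $25,290 = $7,587
Total award: $25,290 + $7,587 = $32,877

$32,877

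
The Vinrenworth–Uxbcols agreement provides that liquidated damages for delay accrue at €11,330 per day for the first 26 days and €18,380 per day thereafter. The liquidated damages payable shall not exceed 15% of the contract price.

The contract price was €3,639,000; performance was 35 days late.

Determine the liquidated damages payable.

€460,000

First 26 days: 26 × €11,330 = €294,580
Remaining days: (35 − 26) × €18,380 = €165,420
Accrued per-day damages: €294,580 + €165,420 = €460,000
Cap: 15% of €3,639,000 = €545,850
Cap at €545,850: €460,000 is within the cap, no reduction.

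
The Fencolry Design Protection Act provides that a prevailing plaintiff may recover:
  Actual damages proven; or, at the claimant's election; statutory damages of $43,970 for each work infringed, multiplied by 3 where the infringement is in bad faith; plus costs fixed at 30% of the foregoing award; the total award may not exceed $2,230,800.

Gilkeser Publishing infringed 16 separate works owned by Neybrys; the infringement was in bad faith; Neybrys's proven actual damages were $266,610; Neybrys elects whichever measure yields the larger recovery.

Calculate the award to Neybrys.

Award: $2,230,800

Statutory damages: 16 × $43,970 = $703,520
Trebled: 3 × $703,520 = $2,110,560
Greater of actual damages ($266,610) or enhanced statutory damages ($2,110,560): $2,110,560
Costs: 30% of $2,110,560 = $633,168
Award plus costs: $2,110,560 + $633,168 = $2,743,728
Cap at $2,230,800: $2,743,728 exceeds the cap → $2,230,800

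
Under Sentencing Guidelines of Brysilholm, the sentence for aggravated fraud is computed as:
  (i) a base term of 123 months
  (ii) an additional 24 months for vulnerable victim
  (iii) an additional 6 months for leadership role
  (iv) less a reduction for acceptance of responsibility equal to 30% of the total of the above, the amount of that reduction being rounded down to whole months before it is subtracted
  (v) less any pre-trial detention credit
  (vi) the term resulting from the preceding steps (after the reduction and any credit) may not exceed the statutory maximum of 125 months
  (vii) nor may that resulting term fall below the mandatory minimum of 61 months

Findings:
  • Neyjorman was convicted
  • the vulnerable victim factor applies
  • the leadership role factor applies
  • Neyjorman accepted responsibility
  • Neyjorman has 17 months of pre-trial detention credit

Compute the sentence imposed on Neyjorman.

91 months

Vulnerable victim enhancement: +24 months
Leadership role enhancement: +6 months
Adjusted term: 123 months + 24 months + 6 months = 153 months
Acceptance of responsibility reduction: 30% of 153 months = 45 months (rounded down)
After reduction: 153 − 45 = 108 months
Less pre-trial detention credit: 108 months − 17 months = 91 months
Cap at 125 months: 91 months is within the cap, no reduction.
Minimum 61 months: 91 months meets the minimum, no increase.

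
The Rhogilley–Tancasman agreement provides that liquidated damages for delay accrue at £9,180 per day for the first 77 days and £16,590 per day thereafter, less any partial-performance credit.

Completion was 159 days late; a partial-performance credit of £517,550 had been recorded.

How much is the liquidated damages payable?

£1,549,690

First 77 days: 77 × £9,180 = £706,860
Remaining days: (159 − 77) × £16,590 = £1,360,380
Accrued per-day damages: £706,860 + £1,360,380 = £2,067,240
Less partial-performance credit: £2,067,240 − £517,550 = £1,549,690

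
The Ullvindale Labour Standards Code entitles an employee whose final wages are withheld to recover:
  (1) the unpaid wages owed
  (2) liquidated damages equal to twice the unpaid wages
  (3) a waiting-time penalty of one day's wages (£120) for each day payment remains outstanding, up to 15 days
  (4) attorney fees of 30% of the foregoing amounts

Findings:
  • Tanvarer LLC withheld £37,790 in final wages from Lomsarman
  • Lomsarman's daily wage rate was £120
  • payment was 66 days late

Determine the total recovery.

£149,721

Doubled: 2 × £37,790 = £75,580
Penalty days: min(66, 15) = 15
Waiting-time penalty: 15 × £120 = £1,800
Subtotal: £37,790 + £75,580 + £1,800 = £115,170
Attorney fees: 30% of £115,170 = £34,551
Total award: £115,170 + £34,551 = £149,721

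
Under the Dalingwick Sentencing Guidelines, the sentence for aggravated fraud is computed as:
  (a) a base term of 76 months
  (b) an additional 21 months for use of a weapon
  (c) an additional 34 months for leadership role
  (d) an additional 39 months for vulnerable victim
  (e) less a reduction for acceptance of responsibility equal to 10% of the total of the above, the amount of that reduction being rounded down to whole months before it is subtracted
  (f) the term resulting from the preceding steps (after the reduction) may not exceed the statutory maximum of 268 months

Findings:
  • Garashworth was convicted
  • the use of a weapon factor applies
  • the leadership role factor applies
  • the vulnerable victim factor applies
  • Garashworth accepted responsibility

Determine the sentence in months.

Use of a weapon enhancement: +21 months
Leadership role enhancement: +34 months
Vulnerable victim enhancement: +39 months
Adjusted term: 76 months + 21 months + 34 months + 39 months = 170 months
Acceptance of responsibility reduction: 10% of 170 months = 17 months (rounded down)
After reduction: 170 − 17 = 153 months
Cap at 268 months: 153 months is within the cap, no reduction.

Sentence: 153 months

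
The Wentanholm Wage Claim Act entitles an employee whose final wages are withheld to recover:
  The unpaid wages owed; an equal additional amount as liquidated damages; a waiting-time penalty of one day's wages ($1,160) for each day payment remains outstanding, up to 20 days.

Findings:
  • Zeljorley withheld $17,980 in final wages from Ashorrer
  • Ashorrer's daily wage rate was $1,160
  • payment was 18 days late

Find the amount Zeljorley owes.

Liquidated damages (equal amount): $17,980
Penalty days: min(18, 20) = 18
Waiting-time penalty: 18 × $1,160 = $20,880
Total award: $17,980 + $17,980 + $20,880 = $56,840

Total award: $56,840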